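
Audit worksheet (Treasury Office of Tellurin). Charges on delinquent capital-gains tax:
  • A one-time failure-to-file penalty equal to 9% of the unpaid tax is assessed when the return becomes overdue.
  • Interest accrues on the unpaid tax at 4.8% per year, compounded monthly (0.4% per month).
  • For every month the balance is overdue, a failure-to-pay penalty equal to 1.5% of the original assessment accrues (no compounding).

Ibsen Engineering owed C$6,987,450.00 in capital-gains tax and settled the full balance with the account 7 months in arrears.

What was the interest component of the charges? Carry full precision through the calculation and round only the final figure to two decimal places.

Interest: C$6,987,450.00 × ((1 + 0.004)^7 − 1) = C$6,987,450.00 × 0.0283382… = C$198,012.0978…

C$198,012.10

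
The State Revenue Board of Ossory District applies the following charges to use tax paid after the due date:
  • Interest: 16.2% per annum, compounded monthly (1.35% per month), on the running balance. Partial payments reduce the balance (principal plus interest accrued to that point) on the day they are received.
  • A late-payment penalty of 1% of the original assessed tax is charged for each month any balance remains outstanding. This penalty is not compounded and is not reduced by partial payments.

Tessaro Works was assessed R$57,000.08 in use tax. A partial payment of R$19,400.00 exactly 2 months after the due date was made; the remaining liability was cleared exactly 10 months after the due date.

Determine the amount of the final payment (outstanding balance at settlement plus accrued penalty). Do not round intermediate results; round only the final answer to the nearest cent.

R$49,282.89

Balance at month 2: R$57,000.0800 × (1 + 0.0135)^2 = R$58,549.4704…
After R$19,400.00 payment: R$58,549.4704… − R$19,400.00 = R$39,149.4704…
Balance at month 10: R$39,149.4704… × (1 + 0.0135)^8 = R$43,582.8790…
Penalty: 10 × 1% × R$57,000.08 = R$5,700.01…
Final settlement = outstanding balance + penalty = R$43,582.8790… + R$5,700.01… = R$49,282.89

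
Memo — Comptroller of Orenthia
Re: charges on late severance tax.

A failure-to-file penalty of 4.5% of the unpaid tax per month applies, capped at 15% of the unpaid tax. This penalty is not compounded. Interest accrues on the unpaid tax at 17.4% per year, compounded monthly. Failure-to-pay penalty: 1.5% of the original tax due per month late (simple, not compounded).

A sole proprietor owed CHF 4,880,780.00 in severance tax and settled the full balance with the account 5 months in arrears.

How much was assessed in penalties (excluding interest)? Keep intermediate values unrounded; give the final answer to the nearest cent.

Failure-to-file: 5 × 4.5% × CHF 4,880,780.00 = CHF 1,098,175.50, capped at 15% × CHF 4,880,780.00 = CHF 732,117.00
Failure-to-pay penalty = 1.5% × CHF 4,880,780.00 × 5 mo = CHF 366,058.50
Total penalty = CHF 732,117.00 + CHF 366,058.50 = CHF 1,098,175.50

CHF 1,098,175.50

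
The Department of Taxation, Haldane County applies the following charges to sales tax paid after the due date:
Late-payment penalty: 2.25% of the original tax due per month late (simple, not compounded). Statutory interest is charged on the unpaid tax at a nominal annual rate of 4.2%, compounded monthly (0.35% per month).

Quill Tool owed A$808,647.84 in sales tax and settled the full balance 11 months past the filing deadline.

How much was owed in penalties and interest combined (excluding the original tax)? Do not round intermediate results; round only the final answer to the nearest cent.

A$231,823.87

Late-payment penalty = 2.25% × A$808,647.84 × 11 mo = A$200,140.34…
Interest: A$808,647.84 × ((1 + 0.0035)^11 − 1) = A$808,647.84 × 0.0391809… = A$31,683.5292…
Penalties + interest = A$200,140.3404 + A$31,683.5292… = A$231,823.87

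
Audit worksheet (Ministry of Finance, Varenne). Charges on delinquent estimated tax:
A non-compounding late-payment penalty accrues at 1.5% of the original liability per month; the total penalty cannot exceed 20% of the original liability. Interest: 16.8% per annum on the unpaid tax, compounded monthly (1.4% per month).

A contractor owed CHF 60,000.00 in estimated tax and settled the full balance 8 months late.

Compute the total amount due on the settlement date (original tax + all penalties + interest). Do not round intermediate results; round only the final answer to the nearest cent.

Penalty: 8 × 1.5% × CHF 60,000.00 = CHF 7,200.00 (below the 20% cap of CHF 12,000.00)
Interest: CHF 60,000.00 × ((1 + 0.014)^8 − 1) = CHF 60,000.00 × 0.1176444… = CHF 7,058.6630…
Total = CHF 60,000.00 + CHF 7,200.0000 + CHF 7,058.6630… = CHF 74,258.66

CHF 74,258.66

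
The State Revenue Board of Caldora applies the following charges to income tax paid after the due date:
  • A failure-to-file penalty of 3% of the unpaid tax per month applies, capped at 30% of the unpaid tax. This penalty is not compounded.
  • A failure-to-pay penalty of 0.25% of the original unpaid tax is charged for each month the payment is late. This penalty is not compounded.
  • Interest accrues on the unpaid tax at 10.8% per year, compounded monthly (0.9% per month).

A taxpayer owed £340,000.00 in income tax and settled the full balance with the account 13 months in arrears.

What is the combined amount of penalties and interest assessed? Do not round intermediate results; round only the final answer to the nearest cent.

Failure-to-file: 13 × 3% × £340,000.00 = £132,600.00, capped at 30% × £340,000.00 = £102,000.00
Failure-to-pay penalty = 0.25% × £340,000.00 × 13 mo = £11,050.00
Interest: £340,000.00 × ((1 + 0.009)^13 − 1) = £340,000.00 × 0.1235313… = £42,000.6291…
Penalties + interest = £113,050.0000 + £42,000.6291… = £155,050.63

£155,050.63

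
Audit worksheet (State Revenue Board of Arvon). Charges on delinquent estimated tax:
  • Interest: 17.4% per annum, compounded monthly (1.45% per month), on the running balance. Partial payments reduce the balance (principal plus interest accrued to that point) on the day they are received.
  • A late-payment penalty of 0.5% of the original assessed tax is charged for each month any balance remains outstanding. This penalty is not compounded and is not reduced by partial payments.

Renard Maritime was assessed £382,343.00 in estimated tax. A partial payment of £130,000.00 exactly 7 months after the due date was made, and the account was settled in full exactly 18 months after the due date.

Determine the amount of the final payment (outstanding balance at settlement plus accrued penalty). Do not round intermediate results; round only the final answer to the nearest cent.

£377,544.11

Balance at month 7: £382,343.0000 × (1 + 0.0145)^7 = £422,880.3479…
After £130,000.00 payment: £422,880.3479… − £130,000.00 = £292,880.3479…
Balance at month 18: £292,880.3479… × (1 + 0.0145)^11 = £343,133.2445…
Penalty: 18 × 0.5% × £382,343.00 = £34,410.87
Final settlement = outstanding balance + penalty = £343,133.2445… + £34,410.87 = £377,544.11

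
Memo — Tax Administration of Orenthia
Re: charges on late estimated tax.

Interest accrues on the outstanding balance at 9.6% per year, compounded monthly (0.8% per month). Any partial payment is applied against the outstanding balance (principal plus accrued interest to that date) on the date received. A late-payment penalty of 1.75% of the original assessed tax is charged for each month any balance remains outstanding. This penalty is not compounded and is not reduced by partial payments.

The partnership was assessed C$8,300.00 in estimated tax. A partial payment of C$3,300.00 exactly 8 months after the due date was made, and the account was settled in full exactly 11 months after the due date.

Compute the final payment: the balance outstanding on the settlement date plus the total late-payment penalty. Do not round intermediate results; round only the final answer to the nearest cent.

C$7,278.24

Balance at month 8: C$8,300.0000 × (1 + 0.008)^8 = C$8,846.3140…
After C$3,300.00 payment: C$8,846.3140… − C$3,300.00 = C$5,546.3140…
Balance at month 11: C$5,546.3140… × (1 + 0.008)^3 = C$5,680.4932…
Penalty: 11 × 1.75% × C$8,300.00 = C$1,597.75
Final settlement = outstanding balance + penalty = C$5,680.4932… + C$1,597.75 = C$7,278.24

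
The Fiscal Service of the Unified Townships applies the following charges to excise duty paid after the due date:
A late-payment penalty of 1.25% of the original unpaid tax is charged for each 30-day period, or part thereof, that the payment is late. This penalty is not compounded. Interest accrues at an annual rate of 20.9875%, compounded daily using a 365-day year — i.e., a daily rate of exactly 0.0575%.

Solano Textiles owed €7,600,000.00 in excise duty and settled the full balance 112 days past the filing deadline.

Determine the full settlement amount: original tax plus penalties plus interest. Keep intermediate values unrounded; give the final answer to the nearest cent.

Penalty periods: ⌈112/30⌉ = 4; penalty = 4 × 1.25% × €7,600,000.00 = €380,000.00
Interest: €7,600,000.00 × ((1 + 0.000575)^112 − 1) = €7,600,000.00 × 0.06649918… = €505,393.7845…
Total = €7,600,000.00 + €380,000.0000 + €505,393.7845… = €8,485,393.78

€8,485,393.78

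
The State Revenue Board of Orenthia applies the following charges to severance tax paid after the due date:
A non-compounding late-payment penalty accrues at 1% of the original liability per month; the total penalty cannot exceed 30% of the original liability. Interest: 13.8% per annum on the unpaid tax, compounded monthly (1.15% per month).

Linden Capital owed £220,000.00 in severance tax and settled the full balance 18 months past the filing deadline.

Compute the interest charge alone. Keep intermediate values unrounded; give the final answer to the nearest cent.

Interest: £220,000.00 × ((1 + 0.0115)^18 − 1) = £220,000.00 × 0.2285306… = £50,276.7256…

£50,276.73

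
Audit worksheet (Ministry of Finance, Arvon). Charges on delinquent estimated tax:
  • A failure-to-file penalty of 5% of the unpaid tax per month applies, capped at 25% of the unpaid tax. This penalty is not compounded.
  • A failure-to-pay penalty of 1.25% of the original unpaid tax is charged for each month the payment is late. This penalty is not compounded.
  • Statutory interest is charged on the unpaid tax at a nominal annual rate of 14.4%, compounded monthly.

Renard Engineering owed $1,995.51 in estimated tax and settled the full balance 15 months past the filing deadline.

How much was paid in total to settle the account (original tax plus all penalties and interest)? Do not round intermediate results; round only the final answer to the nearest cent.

$3,259.54

Failure-to-file: 15 × 5% × $1,995.51 = $1,496.63…, capped at 25% × $1,995.51 = $498.88…
Failure-to-pay penalty = 1.25% × $1,995.51 × 15 mo = $374.16…
Interest (14.4%/yr ÷ 12 = 1.2%/month): $1,995.51 × ((1 + 0.012)^15 − 1) = $390.9909…
Total = $1,995.51 + $873.0356… + $390.9909… = $3,259.54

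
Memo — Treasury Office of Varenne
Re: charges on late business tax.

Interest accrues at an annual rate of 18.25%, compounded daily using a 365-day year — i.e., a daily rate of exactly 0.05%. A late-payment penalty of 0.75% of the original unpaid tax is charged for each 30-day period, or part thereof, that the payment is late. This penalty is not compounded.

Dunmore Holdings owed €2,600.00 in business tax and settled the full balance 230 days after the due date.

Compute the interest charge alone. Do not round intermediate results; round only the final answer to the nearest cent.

Interest: €2,600.00 × ((1 + 0.0005)^230 − 1) = €2,600.00 × 0.12184119… = €316.7871…

€316.79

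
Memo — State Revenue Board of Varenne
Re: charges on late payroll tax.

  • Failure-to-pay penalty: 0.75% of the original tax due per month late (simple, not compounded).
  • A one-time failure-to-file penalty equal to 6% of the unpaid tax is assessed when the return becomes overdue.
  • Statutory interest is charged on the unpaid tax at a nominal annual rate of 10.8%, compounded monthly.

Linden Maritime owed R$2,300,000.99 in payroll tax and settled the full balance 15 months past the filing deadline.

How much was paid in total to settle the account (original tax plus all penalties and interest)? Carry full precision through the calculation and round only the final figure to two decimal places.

R$3,027,596.71

Failure-to-file penalty: 6% × R$2,300,000.99 = R$138,000.06…
Failure-to-pay penalty = 0.75% × R$2,300,000.99 × 15 mo = R$258,750.11…
Interest (10.8%/yr ÷ 12 = 0.9%/month): R$2,300,000.99 × ((1 + 0.009)^15 − 1) = R$330,845.5532…
Total = R$2,300,000.99 + R$396,750.1708… + R$330,845.5532… = R$3,027,596.71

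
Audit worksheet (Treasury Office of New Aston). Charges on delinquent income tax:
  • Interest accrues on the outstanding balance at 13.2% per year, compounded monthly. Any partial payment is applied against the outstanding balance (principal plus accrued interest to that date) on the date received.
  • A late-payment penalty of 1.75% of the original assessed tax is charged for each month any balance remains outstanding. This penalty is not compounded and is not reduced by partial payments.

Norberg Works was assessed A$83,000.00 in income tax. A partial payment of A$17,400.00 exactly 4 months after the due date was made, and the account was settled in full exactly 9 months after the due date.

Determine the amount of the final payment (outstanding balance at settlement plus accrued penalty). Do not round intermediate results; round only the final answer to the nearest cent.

A$86,282.20

Monthly rate = 13.2% ÷ 12 = 1.1%
Balance at month 4: A$83,000.0000 × (1 + 0.011)^4 = A$86,712.7011…
After A$17,400.00 payment: A$86,712.7011… − A$17,400.00 = A$69,312.7011…
Balance at month 9: A$69,312.7011… × (1 + 0.011)^5 = A$73,209.6957…
Penalty: 9 × 1.75% × A$83,000.00 = A$13,072.50
Final settlement = outstanding balance + penalty = A$73,209.6957… + A$13,072.50 = A$86,282.20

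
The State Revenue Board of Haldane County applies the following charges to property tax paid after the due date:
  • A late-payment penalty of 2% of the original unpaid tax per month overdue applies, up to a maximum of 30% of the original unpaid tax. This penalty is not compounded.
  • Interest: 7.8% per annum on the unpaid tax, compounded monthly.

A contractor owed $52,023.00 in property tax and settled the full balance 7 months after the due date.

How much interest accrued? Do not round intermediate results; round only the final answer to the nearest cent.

Interest (7.8%/yr ÷ 12 = 0.65%/month): $52,023.00 × ((1 + 0.0065)^7 − 1) = $2,413.7072…

$2,413.71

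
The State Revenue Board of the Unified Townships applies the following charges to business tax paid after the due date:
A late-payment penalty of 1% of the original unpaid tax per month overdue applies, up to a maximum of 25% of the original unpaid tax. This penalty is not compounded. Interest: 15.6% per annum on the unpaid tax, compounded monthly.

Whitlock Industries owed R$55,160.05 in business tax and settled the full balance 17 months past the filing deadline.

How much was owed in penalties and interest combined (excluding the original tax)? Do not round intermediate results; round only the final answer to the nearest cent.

R$22,921.66

Penalty: 17 × 1% × R$55,160.05 = R$9,377.21… (below the 25% cap of R$13,790.01…)
Interest (15.6%/yr ÷ 12 = 1.3%/month): R$55,160.05 × ((1 + 0.013)^17 − 1) = R$13,544.4562…
Penalties + interest = R$9,377.2085 + R$13,544.4562… = R$22,921.66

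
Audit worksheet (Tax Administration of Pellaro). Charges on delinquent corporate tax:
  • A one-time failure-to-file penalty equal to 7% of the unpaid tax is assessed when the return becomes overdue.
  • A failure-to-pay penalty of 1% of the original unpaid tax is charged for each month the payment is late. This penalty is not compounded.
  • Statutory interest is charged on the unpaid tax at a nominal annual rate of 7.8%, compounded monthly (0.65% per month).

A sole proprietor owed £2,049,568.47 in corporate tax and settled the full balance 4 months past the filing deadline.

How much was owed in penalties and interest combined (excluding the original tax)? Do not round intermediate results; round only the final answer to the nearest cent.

Failure-to-file penalty: 7% × £2,049,568.47 = £143,469.79…
Failure-to-pay penalty: 4 × 1% × £2,049,568.47 = £81,982.74…
Interest: £2,049,568.47 × ((1 + 0.0065)^4 − 1) = £2,049,568.47 × 0.0262546… = £53,810.6009…
Penalties + interest = £225,452.5317 + £53,810.6009… = £279,263.13

£279,263.13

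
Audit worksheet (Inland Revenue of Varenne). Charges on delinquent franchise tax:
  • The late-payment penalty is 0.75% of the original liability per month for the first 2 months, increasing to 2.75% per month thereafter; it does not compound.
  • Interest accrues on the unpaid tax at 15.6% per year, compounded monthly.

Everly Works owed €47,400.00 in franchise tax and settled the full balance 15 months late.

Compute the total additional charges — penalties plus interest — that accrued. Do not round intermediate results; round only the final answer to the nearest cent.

€27,789.90

Penalty, months 1–2: 2 × 0.75% × €47,400.00 = €711.00
Penalty, months 3–15: 13 × 2.75% × €47,400.00 = €16,945.50
Interest (15.6%/yr ÷ 12 = 1.3%/month): €47,400.00 × ((1 + 0.013)^15 − 1) = €10,133.3976…
Penalties + interest = €17,656.5000 + €10,133.3976… = €27,789.90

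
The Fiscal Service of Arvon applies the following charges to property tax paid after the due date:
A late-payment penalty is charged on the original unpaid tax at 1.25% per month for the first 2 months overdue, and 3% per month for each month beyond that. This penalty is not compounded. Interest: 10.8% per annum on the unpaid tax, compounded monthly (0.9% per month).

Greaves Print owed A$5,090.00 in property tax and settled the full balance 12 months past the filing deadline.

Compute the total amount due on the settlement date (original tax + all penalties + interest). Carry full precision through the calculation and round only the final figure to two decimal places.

A$7,322.01

Penalty, months 1–2: 2 × 1.25% × A$5,090.00 = A$127.25
Penalty, months 3–12: 10 × 3% × A$5,090.00 = A$1,527.00
Interest: A$5,090.00 × ((1 + 0.009)^12 − 1) = A$5,090.00 × 0.1135097… = A$577.7642…
Total = A$5,090.00 + A$1,654.2500 + A$577.7642… = A$7,322.01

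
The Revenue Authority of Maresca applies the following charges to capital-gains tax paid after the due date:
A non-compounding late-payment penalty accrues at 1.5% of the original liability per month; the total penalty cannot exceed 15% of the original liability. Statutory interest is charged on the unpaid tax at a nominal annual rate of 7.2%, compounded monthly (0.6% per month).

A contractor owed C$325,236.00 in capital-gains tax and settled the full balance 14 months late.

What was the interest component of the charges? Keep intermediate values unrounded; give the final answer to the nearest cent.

C$28,411.30

Interest: C$325,236.00 × ((1 + 0.006)^14 − 1) = C$325,236.00 × 0.0873559… = C$28,411.2955…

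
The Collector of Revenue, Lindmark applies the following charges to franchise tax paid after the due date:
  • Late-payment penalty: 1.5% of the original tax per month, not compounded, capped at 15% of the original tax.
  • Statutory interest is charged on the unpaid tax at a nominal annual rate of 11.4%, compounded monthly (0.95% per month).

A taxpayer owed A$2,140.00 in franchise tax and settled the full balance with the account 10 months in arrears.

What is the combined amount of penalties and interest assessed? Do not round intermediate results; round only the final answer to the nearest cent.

Penalty (uncapped): 10 × 1.5% × A$2,140.00 = A$321.00; cap = 15% × A$2,140.00 = A$321.00 → penalty = A$321.00
Interest: A$2,140.00 × ((1 + 0.0095)^10 − 1) = A$2,140.00 × 0.0991659… = A$212.2150…
Penalties + interest = A$321.0000 + A$212.2150… = A$533.21

A$533.21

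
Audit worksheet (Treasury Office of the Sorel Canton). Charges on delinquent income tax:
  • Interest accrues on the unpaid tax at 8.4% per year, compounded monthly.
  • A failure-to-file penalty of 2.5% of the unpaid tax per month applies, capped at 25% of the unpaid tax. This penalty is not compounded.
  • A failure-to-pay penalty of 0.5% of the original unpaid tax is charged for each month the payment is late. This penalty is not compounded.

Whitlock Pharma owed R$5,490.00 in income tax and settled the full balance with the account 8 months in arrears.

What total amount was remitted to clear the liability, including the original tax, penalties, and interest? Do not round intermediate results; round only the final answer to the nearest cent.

R$7,122.68

Failure-to-file: 8 × 2.5% × R$5,490.00 = R$1,098.00 (under the 25% cap)
Failure-to-pay penalty = 0.5% × R$5,490.00 × 8 mo = R$219.60
Interest (8.4%/yr ÷ 12 = 0.7%/month): R$5,490.00 × ((1 + 0.007)^8 − 1) = R$315.0787…
Total = R$5,490.00 + R$1,317.6000 + R$315.0787… = R$7,122.68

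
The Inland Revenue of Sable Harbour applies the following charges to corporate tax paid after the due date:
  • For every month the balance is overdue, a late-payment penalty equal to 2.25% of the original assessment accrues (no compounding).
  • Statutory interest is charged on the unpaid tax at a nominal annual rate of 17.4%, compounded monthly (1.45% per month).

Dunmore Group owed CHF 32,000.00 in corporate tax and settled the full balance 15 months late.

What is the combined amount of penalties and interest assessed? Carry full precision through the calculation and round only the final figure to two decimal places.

CHF 18,512.82

Late-payment penalty: 15 × 2.25% × CHF 32,000.00 = CHF 10,800.00
Interest: CHF 32,000.00 × ((1 + 0.0145)^15 − 1) = CHF 32,000.00 × 0.2410257… = CHF 7,712.8220…
Penalties + interest = CHF 10,800.0000 + CHF 7,712.8220… = CHF 18,512.82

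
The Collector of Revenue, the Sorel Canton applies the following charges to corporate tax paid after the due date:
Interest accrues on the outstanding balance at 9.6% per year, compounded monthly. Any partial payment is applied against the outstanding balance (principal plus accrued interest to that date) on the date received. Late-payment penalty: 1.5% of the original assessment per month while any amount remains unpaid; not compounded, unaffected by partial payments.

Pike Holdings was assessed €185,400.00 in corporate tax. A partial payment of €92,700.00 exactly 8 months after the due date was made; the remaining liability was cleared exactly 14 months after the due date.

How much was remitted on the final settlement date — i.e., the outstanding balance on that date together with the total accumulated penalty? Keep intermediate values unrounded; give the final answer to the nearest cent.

€148,974.35

Monthly rate = 9.6% ÷ 12 = 0.8%
Balance at month 8: €185,400.0000 × (1 + 0.008)^8 = €197,603.2061…
After €92,700.00 payment: €197,603.2061… − €92,700.00 = €104,903.2061…
Balance at month 14: €104,903.2061… × (1 + 0.008)^6 = €110,040.3477…
Penalty: 14 × 1.5% × €185,400.00 = €38,934.00
Final settlement = outstanding balance + penalty = €110,040.3477… + €38,934.00 = €148,974.35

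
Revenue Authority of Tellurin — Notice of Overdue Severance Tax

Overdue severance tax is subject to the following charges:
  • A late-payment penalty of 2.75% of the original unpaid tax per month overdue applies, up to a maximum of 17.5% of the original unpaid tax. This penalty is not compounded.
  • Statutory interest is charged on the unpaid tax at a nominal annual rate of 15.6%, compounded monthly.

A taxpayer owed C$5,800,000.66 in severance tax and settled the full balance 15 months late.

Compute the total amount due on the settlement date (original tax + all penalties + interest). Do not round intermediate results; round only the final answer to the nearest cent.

Penalty (uncapped): 15 × 2.75% × C$5,800,000.66 = C$2,392,500.27…; cap = 17.5% × C$5,800,000.66 = C$1,015,000.12… → penalty = C$1,015,000.12…
Interest (15.6%/yr ÷ 12 = 1.3%/month): C$5,800,000.66 × ((1 + 0.013)^15 − 1) = C$1,239,951.7510…
Total = C$5,800,000.66 + C$1,015,000.1155 + C$1,239,951.7510… = C$8,054,952.53

C$8,054,952.53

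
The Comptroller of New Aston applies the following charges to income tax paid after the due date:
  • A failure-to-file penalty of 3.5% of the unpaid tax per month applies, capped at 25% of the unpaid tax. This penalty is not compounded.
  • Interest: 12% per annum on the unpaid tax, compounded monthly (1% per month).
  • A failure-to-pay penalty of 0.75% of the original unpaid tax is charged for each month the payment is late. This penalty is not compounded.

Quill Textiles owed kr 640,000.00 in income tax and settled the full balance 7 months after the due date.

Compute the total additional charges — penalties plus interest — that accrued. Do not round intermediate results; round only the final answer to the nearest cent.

Failure-to-file: 7 × 3.5% × kr 640,000.00 = kr 156,800.00 (under the 25% cap)
Failure-to-pay penalty: 7 × 0.75% × kr 640,000.00 = kr 33,600.00
Interest: kr 640,000.00 × ((1 + 0.01)^7 − 1) = kr 640,000.00 × 0.0721354… = kr 46,166.6253…
Penalties + interest = kr 190,400.0000 + kr 46,166.6253… = kr 236,566.63

kr 236,566.63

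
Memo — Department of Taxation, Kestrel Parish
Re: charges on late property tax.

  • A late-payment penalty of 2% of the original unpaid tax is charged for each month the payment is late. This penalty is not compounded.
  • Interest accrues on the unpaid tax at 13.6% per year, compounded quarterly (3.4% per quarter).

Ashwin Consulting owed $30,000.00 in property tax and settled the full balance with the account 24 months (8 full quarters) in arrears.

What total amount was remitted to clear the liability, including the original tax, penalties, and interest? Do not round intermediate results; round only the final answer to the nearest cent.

$53,599.95

Late-payment penalty: 24 × 2% × $30,000.00 = $14,400.00
Interest: $30,000.00 × ((1 + 0.034)^8 − 1) = $30,000.00 × 0.3066652… = $9,199.9547…
Total = $30,000.00 + $14,400.0000 + $9,199.9547… = $53,599.95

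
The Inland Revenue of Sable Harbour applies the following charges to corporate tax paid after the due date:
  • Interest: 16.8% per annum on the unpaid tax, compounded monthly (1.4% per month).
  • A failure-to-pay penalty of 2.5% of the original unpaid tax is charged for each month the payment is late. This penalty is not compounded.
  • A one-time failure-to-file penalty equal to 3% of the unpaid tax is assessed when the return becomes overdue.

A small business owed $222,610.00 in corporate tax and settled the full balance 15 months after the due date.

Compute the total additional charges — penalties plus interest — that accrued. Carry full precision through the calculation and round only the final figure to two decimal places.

Failure-to-file penalty: 3% × $222,610.00 = $6,678.30
Failure-to-pay penalty = 2.5% × $222,610.00 × 15 mo = $83,478.75
Interest: $222,610.00 × ((1 + 0.014)^15 − 1) = $222,610.00 × 0.2318826… = $51,619.3881…
Penalties + interest = $90,157.0500 + $51,619.3881… = $141,776.44

$141,776.44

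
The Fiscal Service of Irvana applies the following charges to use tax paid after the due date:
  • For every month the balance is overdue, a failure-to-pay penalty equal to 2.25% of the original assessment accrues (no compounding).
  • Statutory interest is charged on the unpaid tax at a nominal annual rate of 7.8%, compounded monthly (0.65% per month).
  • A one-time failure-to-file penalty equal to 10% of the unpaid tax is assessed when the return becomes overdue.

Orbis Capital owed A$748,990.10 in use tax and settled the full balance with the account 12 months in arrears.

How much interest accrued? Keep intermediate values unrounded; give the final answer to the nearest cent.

Interest: A$748,990.10 × ((1 + 0.0065)^12 − 1) = A$748,990.10 × 0.0808498… = A$60,555.7076…

A$60,555.71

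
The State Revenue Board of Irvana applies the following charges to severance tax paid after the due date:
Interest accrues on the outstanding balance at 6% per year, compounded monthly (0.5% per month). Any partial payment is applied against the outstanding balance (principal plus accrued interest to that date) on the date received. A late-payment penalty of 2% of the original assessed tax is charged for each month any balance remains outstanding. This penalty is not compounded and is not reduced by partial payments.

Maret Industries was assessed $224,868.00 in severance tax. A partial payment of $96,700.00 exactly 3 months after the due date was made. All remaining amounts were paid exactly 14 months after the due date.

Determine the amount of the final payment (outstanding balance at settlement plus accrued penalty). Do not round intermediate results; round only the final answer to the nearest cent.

Balance at month 3: $224,868.0000 × (1 + 0.005)^3 = $228,257.9132…
After $96,700.00 payment: $228,257.9132… − $96,700.00 = $131,557.9132…
Balance at month 14: $131,557.9132… × (1 + 0.005)^11 = $138,977.2313…
Penalty: 14 × 2% × $224,868.00 = $62,963.04
Final settlement = outstanding balance + penalty = $138,977.2313… + $62,963.04 = $201,940.27

$201,940.27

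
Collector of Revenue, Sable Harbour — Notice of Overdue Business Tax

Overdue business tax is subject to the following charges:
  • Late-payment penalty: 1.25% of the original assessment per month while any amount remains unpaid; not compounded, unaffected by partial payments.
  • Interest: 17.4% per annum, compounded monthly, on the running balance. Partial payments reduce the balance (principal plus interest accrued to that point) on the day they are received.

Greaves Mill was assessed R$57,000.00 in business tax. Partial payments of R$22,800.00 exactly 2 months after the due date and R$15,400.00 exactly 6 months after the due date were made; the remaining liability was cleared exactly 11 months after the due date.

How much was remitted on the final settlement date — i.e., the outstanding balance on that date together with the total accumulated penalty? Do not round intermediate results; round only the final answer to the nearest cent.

Monthly rate = 17.4% ÷ 12 = 1.45%
Balance at month 2: R$57,000.0000 × (1 + 0.0145)^2 = R$58,664.9843…
After R$22,800.00 payment: R$58,664.9843… − R$22,800.00 = R$35,864.9843…
Balance at month 6: R$35,864.9843… × (1 + 0.0145)^4 = R$37,990.8360…
After R$15,400.00 payment: R$37,990.8360… − R$15,400.00 = R$22,590.8360…
Balance at month 11: R$22,590.8360… × (1 + 0.0145)^5 = R$24,276.8625…
Penalty: 11 × 1.25% × R$57,000.00 = R$7,837.50
Final settlement = outstanding balance + penalty = R$24,276.8625… + R$7,837.50 = R$32,114.36

R$32,114.36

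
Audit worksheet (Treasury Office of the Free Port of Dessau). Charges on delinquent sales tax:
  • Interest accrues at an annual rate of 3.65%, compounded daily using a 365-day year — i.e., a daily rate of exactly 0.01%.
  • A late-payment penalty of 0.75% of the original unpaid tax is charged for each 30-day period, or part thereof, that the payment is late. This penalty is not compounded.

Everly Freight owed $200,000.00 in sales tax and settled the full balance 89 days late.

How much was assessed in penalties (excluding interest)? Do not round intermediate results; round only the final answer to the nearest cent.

Penalty periods: ⌈89/30⌉ = 3; penalty = 3 × 0.75% × $200,000.00 = $4,500.00

$4,500.00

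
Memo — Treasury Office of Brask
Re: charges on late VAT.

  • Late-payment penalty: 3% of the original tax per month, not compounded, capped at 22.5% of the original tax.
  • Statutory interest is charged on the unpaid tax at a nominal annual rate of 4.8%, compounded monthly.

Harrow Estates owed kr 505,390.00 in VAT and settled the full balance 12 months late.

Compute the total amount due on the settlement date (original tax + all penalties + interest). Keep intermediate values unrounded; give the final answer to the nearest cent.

kr 643,902.34

Penalty (uncapped): 12 × 3% × kr 505,390.00 = kr 181,940.40; cap = 22.5% × kr 505,390.00 = kr 113,712.75 → penalty = kr 113,712.75
Interest (4.8%/yr ÷ 12 = 0.4%/month): kr 505,390.00 × ((1 + 0.004)^12 − 1) = kr 24,799.5922…
Total = kr 505,390.00 + kr 113,712.7500 + kr 24,799.5922… = kr 643,902.34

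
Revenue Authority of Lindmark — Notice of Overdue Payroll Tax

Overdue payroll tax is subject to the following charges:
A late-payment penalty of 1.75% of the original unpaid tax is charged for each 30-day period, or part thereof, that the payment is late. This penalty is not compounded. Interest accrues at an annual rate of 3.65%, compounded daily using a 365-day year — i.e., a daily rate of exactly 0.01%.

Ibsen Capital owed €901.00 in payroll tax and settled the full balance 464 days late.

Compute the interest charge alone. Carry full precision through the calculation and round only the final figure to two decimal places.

€42.79

Interest: €901.00 × ((1 + 0.0001)^464 − 1) = €901.00 × 0.04749089… = €42.7893…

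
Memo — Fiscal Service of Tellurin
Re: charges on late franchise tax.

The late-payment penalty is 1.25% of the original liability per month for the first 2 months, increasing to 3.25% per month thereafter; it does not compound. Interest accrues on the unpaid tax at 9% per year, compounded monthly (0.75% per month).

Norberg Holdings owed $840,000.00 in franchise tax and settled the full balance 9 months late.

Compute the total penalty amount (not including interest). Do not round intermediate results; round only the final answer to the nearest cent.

Penalty, months 1–2: 2 × 1.25% × $840,000.00 = $21,000.00
Penalty, months 3–9: 7 × 3.25% × $840,000.00 = $191,100.00
Total penalty = $21,000.00 + $191,100.00 = $212,100.00

$212,100.00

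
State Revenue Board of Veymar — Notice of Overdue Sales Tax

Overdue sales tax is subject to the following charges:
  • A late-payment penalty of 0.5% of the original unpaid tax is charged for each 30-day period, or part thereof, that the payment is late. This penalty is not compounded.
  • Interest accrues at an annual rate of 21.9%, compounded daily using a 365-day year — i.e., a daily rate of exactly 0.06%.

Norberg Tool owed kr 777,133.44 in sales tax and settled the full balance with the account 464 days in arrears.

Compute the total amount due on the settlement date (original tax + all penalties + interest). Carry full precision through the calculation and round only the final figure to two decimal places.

kr 1,088,689.51

Penalty periods: ⌈464/30⌉ = 16; penalty = 16 × 0.5% × kr 777,133.44 = kr 62,170.68…
Interest: kr 777,133.44 × ((1 + 0.0006)^464 − 1) = kr 777,133.44 × 0.32090421… = kr 249,385.3965…
Total = kr 777,133.44 + kr 62,170.6752 + kr 249,385.3965… = kr 1,088,689.51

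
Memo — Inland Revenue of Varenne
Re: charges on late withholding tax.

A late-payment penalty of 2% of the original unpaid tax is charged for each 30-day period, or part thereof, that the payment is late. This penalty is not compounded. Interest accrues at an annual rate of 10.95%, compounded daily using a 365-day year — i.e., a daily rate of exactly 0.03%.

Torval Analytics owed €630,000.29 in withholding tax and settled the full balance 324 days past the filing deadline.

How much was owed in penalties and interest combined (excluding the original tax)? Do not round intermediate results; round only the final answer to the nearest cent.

€202,900.86

Penalty periods: ⌈324/30⌉ = 11; penalty = 11 × 2% × €630,000.29 = €138,600.06…
Interest: €630,000.29 × ((1 + 0.0003)^324 − 1) = €630,000.29 × 0.10206470… = €64,300.7923…
Penalties + interest = €138,600.0638 + €64,300.7923… = €202,900.86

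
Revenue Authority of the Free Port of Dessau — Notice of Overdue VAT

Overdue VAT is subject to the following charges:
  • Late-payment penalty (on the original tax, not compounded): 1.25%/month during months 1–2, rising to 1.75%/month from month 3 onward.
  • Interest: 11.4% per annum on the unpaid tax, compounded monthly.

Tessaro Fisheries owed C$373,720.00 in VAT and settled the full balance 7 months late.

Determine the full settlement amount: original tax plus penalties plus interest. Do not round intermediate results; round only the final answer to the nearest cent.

C$441,335.49

Penalty, months 1–2: 2 × 1.25% × C$373,720.00 = C$9,343.00
Penalty, months 3–7: 5 × 1.75% × C$373,720.00 = C$32,700.50
Interest (11.4%/yr ÷ 12 = 0.95%/month): C$373,720.00 × ((1 + 0.0095)^7 − 1) = C$25,571.9946…
Total = C$373,720.00 + C$42,043.5000 + C$25,571.9946… = C$441,335.49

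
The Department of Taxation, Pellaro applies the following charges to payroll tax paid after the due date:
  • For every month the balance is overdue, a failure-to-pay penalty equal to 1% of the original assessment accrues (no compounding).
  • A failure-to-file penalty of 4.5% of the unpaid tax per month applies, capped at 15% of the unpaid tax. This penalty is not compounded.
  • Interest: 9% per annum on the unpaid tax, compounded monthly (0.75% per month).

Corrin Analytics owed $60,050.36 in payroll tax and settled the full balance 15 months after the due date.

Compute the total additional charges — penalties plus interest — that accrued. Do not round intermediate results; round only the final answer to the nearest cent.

Failure-to-file: 15 × 4.5% × $60,050.36 = $40,533.99…, capped at 15% × $60,050.36 = $9,007.55…
Failure-to-pay penalty: 15 × 1% × $60,050.36 = $9,007.55…
Interest: $60,050.36 × ((1 + 0.0075)^15 − 1) = $60,050.36 × 0.1186026… = $7,122.1285…
Penalties + interest = $18,015.1080 + $7,122.1285… = $25,137.24

$25,137.24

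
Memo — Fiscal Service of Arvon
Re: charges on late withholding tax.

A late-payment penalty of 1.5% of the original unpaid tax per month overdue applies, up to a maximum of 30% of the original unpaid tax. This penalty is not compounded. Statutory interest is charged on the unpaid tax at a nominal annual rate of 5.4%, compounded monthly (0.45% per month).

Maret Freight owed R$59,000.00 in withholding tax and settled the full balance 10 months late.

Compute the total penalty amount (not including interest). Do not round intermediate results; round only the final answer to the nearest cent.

R$8,850.00

Penalty: 10 × 1.5% × R$59,000.00 = R$8,850.00 (below the 30% cap of R$17,700.00)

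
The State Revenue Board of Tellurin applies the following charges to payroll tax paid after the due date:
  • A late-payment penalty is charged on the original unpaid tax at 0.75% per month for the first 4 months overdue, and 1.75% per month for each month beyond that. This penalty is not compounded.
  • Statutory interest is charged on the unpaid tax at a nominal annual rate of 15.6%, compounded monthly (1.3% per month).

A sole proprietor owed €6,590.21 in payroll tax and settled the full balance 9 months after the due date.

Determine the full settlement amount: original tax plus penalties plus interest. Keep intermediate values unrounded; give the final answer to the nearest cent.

€8,176.95

Penalty, months 1–4: 4 × 0.75% × €6,590.21 = €197.71…
Penalty, months 5–9: 5 × 1.75% × €6,590.21 = €576.64…
Interest: €6,590.21 × ((1 + 0.013)^9 − 1) = €6,590.21 × 0.1232722… = €812.3896…
Total = €6,590.21 + €774.3497… + €812.3896… = €8,176.95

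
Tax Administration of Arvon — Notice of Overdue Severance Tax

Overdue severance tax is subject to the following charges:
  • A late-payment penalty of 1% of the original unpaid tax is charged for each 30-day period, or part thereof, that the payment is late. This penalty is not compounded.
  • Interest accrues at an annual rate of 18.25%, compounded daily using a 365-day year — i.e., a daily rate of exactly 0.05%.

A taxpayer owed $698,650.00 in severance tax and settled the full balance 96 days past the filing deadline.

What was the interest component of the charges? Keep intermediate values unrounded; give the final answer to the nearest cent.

$34,344.29

Interest: $698,650.00 × ((1 + 0.0005)^96 − 1) = $698,650.00 × 0.04915807… = $34,344.2853…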